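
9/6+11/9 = 49/18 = 2.72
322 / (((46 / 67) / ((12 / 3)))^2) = 251384 / 23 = 10929.74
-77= -77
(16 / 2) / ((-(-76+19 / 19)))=8 / 75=0.11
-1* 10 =-10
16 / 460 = 4 / 115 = 0.03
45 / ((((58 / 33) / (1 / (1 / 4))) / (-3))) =-8910 / 29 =-307.24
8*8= 64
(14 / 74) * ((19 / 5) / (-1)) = -133 / 185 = -0.72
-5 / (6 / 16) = -40 / 3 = -13.33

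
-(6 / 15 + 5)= -27 / 5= -5.40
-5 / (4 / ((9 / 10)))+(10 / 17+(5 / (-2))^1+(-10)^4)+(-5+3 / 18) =4076789 / 408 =9992.13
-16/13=-1.23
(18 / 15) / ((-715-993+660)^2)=3 / 2745760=0.00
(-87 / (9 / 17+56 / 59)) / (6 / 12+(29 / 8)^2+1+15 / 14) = -39092928 / 10438837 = -3.74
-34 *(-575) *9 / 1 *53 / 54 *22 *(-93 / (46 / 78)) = -599119950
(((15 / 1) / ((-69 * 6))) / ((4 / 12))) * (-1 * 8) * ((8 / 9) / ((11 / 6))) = 320 / 759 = 0.42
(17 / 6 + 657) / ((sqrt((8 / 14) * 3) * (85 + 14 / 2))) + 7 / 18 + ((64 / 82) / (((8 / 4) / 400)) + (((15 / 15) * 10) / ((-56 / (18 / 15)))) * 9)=3959 * sqrt(21) / 3312 + 399223 / 2583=160.04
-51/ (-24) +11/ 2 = 61/ 8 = 7.62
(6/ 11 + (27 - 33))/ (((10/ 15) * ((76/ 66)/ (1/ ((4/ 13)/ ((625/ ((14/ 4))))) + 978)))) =-2945295/ 266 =-11072.54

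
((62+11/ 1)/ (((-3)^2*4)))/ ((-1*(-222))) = 73/ 7992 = 0.01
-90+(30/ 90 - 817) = -2720/ 3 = -906.67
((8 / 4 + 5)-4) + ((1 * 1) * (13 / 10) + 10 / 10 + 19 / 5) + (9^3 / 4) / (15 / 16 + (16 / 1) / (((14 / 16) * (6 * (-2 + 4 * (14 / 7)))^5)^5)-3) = -42359492801150384451152732456598663856219 / 534412685872983402870375108409892536310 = -79.26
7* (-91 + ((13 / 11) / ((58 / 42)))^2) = -64300054 / 101761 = -631.87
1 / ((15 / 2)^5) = 32 / 759375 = 0.00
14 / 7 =2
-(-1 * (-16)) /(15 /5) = -5.33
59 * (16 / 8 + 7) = 531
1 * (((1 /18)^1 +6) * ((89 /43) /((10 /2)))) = 9701 /3870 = 2.51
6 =6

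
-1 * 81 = -81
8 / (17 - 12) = 8 / 5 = 1.60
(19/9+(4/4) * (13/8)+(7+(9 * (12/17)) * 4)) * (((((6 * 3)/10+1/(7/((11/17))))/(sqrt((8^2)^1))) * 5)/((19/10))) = 124549675/5534928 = 22.50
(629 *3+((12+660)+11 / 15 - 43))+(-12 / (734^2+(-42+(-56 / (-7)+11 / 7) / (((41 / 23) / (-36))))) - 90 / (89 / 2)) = 2914966839341 / 1159165815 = 2514.71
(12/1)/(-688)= -0.02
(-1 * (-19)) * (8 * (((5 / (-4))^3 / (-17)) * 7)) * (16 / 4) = 16625 / 34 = 488.97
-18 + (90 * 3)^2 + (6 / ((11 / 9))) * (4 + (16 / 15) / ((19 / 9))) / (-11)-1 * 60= 837065778 / 11495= 72819.99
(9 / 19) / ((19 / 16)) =144 / 361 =0.40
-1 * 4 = -4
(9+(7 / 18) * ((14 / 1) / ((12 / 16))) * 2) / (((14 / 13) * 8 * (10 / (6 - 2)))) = 1651 / 1512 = 1.09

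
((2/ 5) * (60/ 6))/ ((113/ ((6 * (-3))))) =-72/ 113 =-0.64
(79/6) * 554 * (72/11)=525192/11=47744.73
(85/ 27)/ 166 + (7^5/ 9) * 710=1325885.57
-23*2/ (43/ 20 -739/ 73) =5.77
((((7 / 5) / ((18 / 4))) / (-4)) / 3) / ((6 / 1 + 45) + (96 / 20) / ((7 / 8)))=-49 / 106758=-0.00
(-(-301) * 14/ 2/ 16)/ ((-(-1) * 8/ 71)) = 1168.73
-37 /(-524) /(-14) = -0.01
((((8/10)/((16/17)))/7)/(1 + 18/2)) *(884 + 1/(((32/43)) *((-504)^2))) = 122155279067/11379916800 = 10.73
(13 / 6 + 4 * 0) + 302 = 1825 / 6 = 304.17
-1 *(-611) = 611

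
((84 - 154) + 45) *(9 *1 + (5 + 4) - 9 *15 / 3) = 675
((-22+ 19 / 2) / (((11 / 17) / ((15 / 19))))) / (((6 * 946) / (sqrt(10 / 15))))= -2125 * sqrt(6) / 2372568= -0.00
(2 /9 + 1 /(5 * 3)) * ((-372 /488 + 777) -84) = 365963 /1830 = 199.98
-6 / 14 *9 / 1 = -27 / 7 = -3.86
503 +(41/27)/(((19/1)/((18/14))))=200738/399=503.10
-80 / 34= -40 / 17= -2.35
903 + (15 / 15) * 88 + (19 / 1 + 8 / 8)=1011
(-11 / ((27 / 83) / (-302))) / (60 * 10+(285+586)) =275726 / 39717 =6.94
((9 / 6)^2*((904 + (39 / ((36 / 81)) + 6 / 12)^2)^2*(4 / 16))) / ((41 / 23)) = 4003648961103 / 167936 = 23840325.84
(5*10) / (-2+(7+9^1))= 25 / 7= 3.57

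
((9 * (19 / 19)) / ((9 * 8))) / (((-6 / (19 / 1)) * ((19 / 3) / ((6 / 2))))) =-3 / 16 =-0.19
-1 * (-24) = 24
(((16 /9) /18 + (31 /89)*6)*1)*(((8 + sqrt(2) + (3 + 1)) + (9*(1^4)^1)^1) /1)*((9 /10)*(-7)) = -386561 /1335 -55223*sqrt(2) /4005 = -309.06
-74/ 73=-1.01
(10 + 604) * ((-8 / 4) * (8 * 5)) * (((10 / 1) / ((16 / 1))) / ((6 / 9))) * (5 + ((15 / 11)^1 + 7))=-6769350 / 11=-615395.45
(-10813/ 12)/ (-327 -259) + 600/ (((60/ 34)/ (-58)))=-138660227/ 7032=-19718.46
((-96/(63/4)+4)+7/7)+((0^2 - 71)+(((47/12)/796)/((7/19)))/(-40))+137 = 173590787/2674560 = 64.90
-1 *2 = -2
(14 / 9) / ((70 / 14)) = 14 / 45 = 0.31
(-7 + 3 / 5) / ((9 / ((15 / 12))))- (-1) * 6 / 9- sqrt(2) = -1.64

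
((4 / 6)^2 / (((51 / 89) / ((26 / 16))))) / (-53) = -1157 / 48654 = -0.02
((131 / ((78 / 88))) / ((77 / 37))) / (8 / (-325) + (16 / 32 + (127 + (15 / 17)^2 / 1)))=0.55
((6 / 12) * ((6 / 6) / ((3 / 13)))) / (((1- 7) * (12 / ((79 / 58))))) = -0.04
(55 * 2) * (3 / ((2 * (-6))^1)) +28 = 0.50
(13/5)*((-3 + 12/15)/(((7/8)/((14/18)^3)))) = -56056/18225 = -3.08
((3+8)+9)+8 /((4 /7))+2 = 36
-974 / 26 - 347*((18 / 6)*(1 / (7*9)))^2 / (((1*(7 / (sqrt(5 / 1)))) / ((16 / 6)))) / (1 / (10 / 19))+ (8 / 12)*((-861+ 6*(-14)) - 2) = -26083 / 39 - 27760*sqrt(5) / 175959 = -669.15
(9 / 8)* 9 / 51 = 27 / 136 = 0.20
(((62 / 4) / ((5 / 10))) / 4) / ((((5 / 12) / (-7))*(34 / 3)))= -1953 / 170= -11.49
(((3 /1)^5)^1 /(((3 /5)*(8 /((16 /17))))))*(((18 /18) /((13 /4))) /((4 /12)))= 9720 /221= 43.98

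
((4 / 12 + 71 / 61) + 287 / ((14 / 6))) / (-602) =-22783 / 110166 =-0.21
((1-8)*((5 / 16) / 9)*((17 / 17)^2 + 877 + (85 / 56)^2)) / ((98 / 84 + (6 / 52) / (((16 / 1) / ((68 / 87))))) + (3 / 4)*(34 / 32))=-1734597735 / 15964144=-108.66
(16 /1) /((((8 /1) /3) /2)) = 12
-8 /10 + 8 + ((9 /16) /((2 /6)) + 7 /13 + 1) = 10843 /1040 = 10.43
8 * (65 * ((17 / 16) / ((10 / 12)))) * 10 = 6630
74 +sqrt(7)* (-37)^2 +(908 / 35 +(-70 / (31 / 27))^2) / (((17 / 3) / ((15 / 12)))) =102884632 / 114359 +1369* sqrt(7) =4521.70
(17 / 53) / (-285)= -17 / 15105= -0.00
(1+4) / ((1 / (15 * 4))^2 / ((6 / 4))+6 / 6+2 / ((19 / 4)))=513000 / 145819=3.52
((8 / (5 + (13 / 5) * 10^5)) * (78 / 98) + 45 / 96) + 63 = 25875447579 / 407687840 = 63.47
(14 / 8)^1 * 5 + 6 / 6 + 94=415 / 4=103.75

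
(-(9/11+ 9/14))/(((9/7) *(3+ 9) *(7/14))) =-25/132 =-0.19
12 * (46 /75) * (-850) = -6256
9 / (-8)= -9 / 8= -1.12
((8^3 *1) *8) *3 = 12288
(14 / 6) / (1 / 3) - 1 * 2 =5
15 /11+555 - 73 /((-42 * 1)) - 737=-82651 /462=-178.90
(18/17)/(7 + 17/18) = 324/2431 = 0.13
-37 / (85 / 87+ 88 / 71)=-228549 / 13691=-16.69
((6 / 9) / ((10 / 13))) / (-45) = -13 / 675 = -0.02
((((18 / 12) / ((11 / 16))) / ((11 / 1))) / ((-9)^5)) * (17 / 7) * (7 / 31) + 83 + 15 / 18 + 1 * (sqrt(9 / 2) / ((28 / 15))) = 45 * sqrt(2) / 56 + 12378986161 / 147661866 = 84.97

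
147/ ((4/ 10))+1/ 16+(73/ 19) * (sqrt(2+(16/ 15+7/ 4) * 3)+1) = 383.82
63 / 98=9 / 14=0.64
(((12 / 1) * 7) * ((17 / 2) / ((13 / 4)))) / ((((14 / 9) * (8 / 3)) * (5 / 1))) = 1377 / 130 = 10.59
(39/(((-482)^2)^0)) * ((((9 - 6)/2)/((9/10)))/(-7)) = -65/7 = -9.29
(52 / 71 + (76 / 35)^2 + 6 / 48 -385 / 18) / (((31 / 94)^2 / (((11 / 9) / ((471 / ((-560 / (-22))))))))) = -875165269268 / 91107830835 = -9.61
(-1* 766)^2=586756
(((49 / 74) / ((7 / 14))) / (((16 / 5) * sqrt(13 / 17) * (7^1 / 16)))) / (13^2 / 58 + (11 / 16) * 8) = 1015 * sqrt(221) / 117364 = 0.13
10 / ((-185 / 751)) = -1502 / 37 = -40.59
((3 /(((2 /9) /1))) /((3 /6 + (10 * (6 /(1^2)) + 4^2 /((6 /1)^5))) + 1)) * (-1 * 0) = 0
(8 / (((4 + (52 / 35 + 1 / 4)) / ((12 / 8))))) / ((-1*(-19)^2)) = -1680 / 289883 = -0.01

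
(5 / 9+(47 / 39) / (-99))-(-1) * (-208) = -800990 / 3861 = -207.46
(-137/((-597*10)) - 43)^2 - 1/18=65827724279/35640900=1846.97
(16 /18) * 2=16 /9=1.78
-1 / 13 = -0.08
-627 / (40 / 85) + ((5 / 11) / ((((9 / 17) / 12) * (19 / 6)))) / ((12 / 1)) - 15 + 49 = -6511289 / 5016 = -1298.10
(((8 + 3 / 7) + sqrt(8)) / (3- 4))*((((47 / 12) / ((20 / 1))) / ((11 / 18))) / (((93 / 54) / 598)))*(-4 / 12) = 126477*sqrt(2) / 1705 + 7462143 / 23870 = 417.52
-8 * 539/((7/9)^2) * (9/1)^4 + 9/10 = -467668071/10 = -46766807.10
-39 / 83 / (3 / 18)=-234 / 83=-2.82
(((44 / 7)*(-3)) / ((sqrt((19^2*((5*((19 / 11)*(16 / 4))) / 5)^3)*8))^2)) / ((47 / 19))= -43923 / 5488077952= -0.00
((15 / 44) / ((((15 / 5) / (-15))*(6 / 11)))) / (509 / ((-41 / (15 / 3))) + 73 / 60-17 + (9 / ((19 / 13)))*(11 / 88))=292125 / 7206071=0.04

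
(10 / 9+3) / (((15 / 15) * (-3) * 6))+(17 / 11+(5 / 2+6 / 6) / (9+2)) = 1457 / 891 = 1.64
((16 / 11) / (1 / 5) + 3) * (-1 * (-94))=10622 / 11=965.64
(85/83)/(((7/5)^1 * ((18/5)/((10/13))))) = 10625/67977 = 0.16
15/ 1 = 15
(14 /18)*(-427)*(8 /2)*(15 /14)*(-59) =251930 /3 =83976.67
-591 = -591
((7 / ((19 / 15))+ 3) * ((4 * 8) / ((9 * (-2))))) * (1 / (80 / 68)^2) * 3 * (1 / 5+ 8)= -639846 / 2375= -269.41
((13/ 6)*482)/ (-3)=-3133/ 9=-348.11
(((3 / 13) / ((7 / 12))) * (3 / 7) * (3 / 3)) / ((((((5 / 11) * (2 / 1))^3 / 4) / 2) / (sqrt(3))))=3.13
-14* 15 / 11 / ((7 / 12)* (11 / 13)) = -4680 / 121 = -38.68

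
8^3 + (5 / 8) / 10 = 8193 / 16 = 512.06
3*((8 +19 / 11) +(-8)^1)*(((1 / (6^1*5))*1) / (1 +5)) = 0.03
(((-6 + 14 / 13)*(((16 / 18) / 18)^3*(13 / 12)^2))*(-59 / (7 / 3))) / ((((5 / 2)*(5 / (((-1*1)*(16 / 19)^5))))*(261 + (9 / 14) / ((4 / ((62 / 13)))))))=-21412559454208 / 9403721255416162275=-0.00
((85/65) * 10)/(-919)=-170/11947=-0.01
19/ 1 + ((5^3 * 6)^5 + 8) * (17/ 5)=4034179687500231/ 5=806835937500046.20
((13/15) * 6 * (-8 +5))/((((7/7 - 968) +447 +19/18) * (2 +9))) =1404/513755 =0.00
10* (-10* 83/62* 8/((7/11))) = -365200/217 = -1682.95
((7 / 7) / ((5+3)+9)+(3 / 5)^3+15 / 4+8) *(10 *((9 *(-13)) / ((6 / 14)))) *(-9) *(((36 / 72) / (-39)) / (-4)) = 6439293 / 6800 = 946.95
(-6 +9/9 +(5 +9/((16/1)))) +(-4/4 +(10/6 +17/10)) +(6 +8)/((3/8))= 40.26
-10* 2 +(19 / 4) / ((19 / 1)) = -79 / 4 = -19.75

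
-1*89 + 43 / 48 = -4229 / 48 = -88.10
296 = 296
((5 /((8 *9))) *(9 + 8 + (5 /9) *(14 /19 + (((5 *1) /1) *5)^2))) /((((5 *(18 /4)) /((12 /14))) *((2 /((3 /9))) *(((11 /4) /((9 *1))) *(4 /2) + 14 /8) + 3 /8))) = 27712 /417753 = 0.07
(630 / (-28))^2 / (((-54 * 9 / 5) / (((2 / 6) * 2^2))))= -125 / 18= -6.94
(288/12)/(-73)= -0.33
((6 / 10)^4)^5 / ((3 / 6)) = 0.00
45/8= 5.62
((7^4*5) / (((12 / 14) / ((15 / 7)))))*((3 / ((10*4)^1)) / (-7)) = -5145 / 16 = -321.56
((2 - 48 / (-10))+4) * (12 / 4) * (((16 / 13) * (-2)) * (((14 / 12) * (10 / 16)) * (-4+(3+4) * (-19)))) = 103572 / 13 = 7967.08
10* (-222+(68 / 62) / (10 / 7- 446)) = -53542555 / 24118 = -2220.02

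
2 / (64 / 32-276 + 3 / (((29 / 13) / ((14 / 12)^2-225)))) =-696 / 200015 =-0.00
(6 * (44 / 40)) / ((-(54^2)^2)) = -11 / 14171760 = -0.00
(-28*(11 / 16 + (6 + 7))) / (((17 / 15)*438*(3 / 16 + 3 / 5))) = -0.98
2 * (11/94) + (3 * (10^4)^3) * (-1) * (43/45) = -404199999999967/141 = -2866666666666.43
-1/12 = -0.08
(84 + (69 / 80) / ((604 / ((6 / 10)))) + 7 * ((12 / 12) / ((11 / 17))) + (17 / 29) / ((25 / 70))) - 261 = -12681131407 / 77070400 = -164.54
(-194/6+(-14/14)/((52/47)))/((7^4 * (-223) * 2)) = 5185/167051976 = 0.00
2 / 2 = 1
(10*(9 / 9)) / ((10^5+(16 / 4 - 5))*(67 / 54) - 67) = 12 / 148807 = 0.00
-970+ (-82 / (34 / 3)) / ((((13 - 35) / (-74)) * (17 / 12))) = -3138242 / 3179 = -987.18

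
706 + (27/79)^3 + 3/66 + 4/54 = 206809504667/292865166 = 706.16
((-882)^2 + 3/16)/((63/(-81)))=-112021083/112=-1000188.24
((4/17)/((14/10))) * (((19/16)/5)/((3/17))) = 19/84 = 0.23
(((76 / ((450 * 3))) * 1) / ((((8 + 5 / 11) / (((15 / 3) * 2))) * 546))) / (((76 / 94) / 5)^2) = 121495 / 26049114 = 0.00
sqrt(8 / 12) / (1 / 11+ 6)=11*sqrt(6) / 201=0.13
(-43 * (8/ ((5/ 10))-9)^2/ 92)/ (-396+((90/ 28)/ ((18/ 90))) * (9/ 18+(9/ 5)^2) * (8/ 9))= 14749/ 220616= 0.07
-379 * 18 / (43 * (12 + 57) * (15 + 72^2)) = -758 / 1713937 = -0.00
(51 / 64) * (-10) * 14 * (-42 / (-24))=-12495 / 64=-195.23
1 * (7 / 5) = 7 / 5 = 1.40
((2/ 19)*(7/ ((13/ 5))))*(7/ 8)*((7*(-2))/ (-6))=1715/ 2964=0.58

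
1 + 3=4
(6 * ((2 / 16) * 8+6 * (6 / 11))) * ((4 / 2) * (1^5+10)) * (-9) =-5076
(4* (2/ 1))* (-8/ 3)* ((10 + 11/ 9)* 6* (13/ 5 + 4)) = -142208/ 15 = -9480.53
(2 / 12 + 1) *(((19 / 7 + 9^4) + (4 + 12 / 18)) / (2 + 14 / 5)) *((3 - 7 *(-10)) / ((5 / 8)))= 5034664 / 27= 186469.04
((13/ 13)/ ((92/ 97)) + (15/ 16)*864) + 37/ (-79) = 5891339/ 7268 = 810.59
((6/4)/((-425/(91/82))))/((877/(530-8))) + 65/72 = 990747017/1100284200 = 0.90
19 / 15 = 1.27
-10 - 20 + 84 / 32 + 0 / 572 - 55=-659 / 8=-82.38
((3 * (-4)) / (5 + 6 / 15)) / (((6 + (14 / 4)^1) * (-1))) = 0.23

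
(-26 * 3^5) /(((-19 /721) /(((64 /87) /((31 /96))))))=9329209344 /17081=546174.66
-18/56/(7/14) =-9/14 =-0.64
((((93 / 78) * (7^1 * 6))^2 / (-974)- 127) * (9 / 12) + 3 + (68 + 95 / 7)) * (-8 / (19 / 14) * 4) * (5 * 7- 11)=11158466880 / 1563757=7135.68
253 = 253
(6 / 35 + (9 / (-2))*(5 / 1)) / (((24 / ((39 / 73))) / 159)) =-79.03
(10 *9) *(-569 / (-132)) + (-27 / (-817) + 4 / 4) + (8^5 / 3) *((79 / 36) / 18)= 7515072925 / 4367682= 1720.61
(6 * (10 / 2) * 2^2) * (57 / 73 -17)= -142080 / 73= -1946.30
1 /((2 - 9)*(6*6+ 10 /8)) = -4 /1043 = -0.00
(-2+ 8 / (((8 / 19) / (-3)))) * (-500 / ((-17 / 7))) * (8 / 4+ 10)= -2478000 / 17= -145764.71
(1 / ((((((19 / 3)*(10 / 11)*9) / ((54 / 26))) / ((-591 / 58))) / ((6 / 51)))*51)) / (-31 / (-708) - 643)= 627642 / 428336189905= 0.00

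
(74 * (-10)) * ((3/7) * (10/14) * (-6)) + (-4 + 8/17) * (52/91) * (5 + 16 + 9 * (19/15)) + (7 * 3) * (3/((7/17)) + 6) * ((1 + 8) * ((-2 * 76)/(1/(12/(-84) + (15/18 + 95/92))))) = -12575190042/19159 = -656359.42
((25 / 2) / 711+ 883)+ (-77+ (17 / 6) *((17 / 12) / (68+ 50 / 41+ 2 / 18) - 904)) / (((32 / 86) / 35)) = -575731009986793 / 2328257664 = -247279.77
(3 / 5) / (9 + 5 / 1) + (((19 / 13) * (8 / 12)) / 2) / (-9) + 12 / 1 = 294563 / 24570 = 11.99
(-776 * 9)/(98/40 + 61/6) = -419040/757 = -553.55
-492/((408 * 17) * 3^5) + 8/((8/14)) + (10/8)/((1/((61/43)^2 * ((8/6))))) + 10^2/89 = 427072058525/23113250694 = 18.48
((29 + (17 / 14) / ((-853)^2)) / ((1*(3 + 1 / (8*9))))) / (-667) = -0.01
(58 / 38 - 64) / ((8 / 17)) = -20179 / 152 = -132.76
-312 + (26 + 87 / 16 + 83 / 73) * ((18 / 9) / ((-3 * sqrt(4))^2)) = -6521441 / 21024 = -310.19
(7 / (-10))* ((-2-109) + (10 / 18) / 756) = 755239 / 9720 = 77.70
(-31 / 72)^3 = -29791 / 373248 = -0.08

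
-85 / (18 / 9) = -85 / 2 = -42.50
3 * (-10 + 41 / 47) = -1287 / 47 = -27.38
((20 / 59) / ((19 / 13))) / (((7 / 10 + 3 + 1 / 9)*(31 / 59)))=23400 / 202027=0.12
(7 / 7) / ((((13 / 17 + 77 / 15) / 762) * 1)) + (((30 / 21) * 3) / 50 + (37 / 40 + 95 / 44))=38322397 / 289520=132.37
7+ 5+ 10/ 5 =14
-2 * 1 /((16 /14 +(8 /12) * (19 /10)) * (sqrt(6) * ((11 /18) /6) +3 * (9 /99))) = -244944 /13133 +91476 * sqrt(6) /13133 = -1.59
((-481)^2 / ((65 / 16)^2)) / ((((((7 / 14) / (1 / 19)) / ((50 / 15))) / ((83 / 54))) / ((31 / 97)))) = 1803487744 / 746415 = 2416.20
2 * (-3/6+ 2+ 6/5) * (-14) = -378/5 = -75.60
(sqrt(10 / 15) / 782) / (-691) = -0.00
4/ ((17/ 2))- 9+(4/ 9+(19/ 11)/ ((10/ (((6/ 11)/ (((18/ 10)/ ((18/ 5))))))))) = -7.90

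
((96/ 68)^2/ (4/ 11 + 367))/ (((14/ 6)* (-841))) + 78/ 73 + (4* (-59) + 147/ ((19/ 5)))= -207930581919709/ 1059533470709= -196.25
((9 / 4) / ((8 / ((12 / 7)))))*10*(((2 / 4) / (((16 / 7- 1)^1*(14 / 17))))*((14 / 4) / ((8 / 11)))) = 2805 / 256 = 10.96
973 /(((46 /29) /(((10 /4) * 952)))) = 33578230 /23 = 1459923.04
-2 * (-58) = 116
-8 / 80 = -1 / 10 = -0.10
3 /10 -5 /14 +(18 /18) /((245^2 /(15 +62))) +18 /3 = 50971 /8575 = 5.94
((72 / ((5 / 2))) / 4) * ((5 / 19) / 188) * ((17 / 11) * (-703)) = -5661 / 517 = -10.95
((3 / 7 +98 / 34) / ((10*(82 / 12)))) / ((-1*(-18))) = 197 / 73185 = 0.00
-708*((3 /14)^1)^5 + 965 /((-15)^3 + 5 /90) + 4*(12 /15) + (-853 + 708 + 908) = 31267124881269 /40840337720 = 765.59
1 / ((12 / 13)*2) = 13 / 24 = 0.54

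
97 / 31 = 3.13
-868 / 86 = -434 / 43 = -10.09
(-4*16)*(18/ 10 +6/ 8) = -816/ 5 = -163.20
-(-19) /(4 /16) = 76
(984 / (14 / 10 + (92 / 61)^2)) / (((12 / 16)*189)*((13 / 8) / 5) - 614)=-976390400 / 2070813641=-0.47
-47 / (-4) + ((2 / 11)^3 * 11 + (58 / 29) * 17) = 22175 / 484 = 45.82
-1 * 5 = -5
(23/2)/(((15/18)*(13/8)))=552/65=8.49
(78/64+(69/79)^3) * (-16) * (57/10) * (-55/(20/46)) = 428892206589/19721560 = 21747.38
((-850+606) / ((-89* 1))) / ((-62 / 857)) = -104554 / 2759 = -37.90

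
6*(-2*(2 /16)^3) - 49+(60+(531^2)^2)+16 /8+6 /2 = 10176256708733 /128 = 79502005536.98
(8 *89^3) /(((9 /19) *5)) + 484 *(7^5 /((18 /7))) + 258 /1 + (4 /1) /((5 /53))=5544979.91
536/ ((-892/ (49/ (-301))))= 938/ 9589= 0.10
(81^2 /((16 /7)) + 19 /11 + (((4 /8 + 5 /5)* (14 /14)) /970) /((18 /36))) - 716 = 184050489 /85360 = 2156.17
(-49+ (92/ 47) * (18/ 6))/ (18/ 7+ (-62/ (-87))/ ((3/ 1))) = -3703329/ 241204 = -15.35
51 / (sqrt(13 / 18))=153* sqrt(26) / 13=60.01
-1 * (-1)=1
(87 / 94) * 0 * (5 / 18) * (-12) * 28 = 0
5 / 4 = 1.25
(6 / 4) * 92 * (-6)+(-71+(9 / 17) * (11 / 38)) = -580655 / 646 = -898.85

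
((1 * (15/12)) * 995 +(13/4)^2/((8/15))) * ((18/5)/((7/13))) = 540657/64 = 8447.77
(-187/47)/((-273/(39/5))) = 187/1645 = 0.11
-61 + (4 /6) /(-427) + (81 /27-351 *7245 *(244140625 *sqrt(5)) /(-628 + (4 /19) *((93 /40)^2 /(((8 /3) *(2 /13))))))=-74300 /1281 + 3282398437500000000 *sqrt(5) /3305543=2220411604174.37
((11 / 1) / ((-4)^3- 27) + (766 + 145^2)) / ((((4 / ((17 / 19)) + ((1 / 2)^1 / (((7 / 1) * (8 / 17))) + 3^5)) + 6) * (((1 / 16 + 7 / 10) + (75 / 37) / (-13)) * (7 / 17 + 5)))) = 399132201600 / 15249404363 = 26.17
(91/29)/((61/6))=546/1769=0.31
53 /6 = 8.83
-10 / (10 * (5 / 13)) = -13 / 5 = -2.60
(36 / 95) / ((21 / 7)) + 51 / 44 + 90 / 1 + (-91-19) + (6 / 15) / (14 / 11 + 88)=-38400261 / 2052380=-18.71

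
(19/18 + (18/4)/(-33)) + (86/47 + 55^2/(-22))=-1253993/9306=-134.75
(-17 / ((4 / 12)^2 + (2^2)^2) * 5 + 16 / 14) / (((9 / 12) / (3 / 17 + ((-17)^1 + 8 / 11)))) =1443080 / 16269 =88.70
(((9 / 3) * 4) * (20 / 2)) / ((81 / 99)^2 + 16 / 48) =119.67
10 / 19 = 0.53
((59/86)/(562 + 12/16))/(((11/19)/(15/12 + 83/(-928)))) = 1207317/494031472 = 0.00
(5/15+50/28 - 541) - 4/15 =-539.15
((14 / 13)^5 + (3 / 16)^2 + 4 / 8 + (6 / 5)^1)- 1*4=-387963687 / 475255040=-0.82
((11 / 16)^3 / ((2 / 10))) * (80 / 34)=33275 / 8704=3.82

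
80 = 80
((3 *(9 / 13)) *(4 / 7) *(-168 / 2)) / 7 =-1296 / 91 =-14.24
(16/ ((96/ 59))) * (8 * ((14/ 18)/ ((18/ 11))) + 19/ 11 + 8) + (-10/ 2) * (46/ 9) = 574625/ 5346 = 107.49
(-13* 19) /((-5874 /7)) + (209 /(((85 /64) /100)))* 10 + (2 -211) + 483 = 15741515285 /99858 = 157639.00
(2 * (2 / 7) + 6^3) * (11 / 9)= 16676 / 63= 264.70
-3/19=-0.16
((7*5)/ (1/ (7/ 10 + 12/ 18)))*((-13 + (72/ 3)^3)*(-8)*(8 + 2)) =-158550280/ 3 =-52850093.33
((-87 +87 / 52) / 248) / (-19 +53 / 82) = 181917 / 9704240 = 0.02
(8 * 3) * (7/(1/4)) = 672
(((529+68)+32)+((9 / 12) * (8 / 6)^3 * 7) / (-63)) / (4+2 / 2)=50933 / 405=125.76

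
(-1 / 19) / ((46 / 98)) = -49 / 437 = -0.11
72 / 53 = 1.36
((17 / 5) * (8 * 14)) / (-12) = -476 / 15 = -31.73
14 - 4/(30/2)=206/15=13.73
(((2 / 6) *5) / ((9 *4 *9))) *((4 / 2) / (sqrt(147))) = 0.00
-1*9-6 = -15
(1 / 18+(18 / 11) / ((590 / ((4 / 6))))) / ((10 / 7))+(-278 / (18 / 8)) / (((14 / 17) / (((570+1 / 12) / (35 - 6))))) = -1049112572861 / 355716900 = -2949.29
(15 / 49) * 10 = 150 / 49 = 3.06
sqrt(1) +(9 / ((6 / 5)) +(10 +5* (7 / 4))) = 27.25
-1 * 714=-714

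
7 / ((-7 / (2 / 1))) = -2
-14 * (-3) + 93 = 135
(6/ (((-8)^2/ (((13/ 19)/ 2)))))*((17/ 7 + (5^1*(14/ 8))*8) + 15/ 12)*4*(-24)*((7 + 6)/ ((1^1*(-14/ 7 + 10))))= -368.64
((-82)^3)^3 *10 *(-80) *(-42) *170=-957442871940252278784000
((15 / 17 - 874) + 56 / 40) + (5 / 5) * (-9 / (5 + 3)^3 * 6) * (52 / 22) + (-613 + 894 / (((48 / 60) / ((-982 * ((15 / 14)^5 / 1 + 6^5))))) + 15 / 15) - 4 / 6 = -51502372177282863443 / 6034385280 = -8534816685.96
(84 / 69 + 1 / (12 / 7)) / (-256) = -497 / 70656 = -0.01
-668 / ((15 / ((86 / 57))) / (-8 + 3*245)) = -41764696 / 855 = -48847.60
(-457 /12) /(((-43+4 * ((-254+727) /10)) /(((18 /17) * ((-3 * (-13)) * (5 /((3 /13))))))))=-5792475 /24854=-233.06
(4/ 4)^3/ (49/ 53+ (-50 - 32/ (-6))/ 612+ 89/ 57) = 924426/ 2230591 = 0.41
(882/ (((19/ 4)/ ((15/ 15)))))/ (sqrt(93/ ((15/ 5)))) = 3528 *sqrt(31)/ 589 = 33.35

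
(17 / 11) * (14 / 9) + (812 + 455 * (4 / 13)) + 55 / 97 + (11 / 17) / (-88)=1247190229 / 1306008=954.96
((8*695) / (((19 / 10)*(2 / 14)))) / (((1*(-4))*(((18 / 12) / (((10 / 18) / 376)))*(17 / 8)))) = -973000 / 409887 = -2.37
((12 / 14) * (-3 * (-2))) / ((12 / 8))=24 / 7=3.43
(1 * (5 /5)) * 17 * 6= 102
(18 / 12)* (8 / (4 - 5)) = -12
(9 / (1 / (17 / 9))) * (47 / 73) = 799 / 73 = 10.95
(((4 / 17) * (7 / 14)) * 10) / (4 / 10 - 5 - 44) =-100 / 4131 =-0.02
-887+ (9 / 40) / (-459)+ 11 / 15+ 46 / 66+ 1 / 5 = -885.37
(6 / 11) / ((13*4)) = 3 / 286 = 0.01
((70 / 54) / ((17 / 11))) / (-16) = -385 / 7344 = -0.05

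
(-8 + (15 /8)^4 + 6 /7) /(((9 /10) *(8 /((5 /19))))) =3739375 /19611648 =0.19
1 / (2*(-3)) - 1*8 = -49 / 6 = -8.17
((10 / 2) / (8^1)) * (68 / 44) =85 / 88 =0.97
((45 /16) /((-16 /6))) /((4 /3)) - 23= -23.79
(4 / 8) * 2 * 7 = 7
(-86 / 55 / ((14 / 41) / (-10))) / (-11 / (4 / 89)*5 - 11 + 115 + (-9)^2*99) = 14104 / 2124969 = 0.01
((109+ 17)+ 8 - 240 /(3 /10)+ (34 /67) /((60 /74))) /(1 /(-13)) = 8693113 /1005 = 8649.86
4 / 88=1 / 22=0.05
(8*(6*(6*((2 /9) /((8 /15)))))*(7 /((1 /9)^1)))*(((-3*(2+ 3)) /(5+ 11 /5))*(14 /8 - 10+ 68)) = -1882125 /2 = -941062.50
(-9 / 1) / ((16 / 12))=-27 / 4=-6.75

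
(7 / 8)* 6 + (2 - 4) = 13 / 4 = 3.25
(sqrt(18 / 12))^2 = 1.50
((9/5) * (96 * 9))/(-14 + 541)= 7776/2635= 2.95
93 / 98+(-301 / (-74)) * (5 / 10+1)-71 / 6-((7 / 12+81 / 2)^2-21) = -1671.62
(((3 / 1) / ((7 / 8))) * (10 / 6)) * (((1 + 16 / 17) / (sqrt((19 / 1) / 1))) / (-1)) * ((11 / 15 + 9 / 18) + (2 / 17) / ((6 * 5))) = -27764 * sqrt(19) / 38437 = -3.15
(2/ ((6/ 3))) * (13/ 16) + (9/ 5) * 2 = 353/ 80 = 4.41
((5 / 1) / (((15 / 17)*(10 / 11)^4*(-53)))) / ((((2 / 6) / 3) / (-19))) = 14187129 / 530000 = 26.77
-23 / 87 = -0.26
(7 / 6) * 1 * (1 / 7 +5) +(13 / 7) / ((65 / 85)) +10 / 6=10.10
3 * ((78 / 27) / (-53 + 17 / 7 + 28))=-91 / 237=-0.38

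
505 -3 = 502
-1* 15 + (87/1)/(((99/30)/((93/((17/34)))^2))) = 10032675/11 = 912061.36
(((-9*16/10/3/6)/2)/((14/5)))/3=-1/21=-0.05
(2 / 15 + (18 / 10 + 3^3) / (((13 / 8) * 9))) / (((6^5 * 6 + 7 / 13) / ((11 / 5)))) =902 / 9098025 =0.00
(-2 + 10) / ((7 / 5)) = 40 / 7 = 5.71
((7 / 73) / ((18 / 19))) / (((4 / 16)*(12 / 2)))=133 / 1971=0.07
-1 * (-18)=18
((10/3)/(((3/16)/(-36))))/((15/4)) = -512/3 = -170.67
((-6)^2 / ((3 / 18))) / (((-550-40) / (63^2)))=-428652 / 295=-1453.06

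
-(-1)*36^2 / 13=1296 / 13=99.69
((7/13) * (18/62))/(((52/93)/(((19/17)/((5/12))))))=0.75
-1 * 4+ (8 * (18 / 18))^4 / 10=2028 / 5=405.60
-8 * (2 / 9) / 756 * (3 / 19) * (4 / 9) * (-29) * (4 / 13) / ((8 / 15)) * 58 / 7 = 0.02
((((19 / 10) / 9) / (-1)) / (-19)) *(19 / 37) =19 / 3330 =0.01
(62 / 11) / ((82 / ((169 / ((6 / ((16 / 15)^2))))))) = 670592 / 304425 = 2.20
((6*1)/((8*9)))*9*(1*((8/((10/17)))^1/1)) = 10.20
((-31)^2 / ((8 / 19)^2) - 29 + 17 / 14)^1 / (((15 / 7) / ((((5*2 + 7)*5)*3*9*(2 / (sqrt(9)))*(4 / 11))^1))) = 123215949 / 88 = 1400181.24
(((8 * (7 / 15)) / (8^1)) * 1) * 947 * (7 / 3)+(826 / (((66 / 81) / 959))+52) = 481757578 / 495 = 973247.63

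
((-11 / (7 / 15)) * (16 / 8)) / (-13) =330 / 91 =3.63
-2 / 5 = -0.40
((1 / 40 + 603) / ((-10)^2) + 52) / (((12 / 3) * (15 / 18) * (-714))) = -232121 / 9520000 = -0.02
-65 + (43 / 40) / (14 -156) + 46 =-107963 / 5680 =-19.01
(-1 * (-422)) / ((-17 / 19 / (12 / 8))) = -12027 / 17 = -707.47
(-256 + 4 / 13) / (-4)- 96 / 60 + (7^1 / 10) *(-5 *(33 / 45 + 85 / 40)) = 32647 / 624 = 52.32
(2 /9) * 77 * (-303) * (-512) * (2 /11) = 1447936 /3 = 482645.33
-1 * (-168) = 168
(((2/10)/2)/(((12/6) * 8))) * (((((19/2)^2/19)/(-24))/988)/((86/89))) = -89/68689920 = -0.00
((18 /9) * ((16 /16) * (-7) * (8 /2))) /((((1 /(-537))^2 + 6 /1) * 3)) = -5382888 /1730215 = -3.11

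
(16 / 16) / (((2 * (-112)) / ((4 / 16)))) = -1 / 896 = -0.00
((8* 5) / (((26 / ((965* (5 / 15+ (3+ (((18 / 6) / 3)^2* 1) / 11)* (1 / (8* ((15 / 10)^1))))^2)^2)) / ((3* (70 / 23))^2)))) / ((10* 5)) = 4511212421625 / 15490178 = 291230.51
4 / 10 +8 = 42 / 5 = 8.40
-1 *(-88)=88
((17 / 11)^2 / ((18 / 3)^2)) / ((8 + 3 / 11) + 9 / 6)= 0.01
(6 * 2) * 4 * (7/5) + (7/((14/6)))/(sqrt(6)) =sqrt(6)/2 + 336/5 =68.42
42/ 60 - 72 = -713/ 10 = -71.30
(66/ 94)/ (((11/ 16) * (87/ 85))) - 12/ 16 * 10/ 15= 1357/ 2726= 0.50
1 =1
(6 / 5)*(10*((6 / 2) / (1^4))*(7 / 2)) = 126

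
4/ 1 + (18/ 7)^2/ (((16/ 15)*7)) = 6703/ 1372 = 4.89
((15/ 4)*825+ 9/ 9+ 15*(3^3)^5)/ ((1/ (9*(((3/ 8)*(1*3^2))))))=209210072157/ 32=6537814754.91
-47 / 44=-1.07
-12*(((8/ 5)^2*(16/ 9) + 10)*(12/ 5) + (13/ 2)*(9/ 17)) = -978278/ 2125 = -460.37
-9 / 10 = -0.90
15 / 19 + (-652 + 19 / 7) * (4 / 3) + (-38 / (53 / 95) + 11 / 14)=-13142893 / 14098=-932.25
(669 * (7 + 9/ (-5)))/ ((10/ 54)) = 469638/ 25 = 18785.52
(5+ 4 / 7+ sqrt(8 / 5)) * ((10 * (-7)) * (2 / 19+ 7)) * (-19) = 3780 * sqrt(10)+ 52650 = 64603.41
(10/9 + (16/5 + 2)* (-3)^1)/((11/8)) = -5216/495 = -10.54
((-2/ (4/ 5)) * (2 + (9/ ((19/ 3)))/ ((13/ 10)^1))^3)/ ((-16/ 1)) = 69678710/ 15069223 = 4.62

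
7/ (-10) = -7/ 10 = -0.70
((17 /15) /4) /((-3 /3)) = -17 /60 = -0.28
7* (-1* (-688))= 4816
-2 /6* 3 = -1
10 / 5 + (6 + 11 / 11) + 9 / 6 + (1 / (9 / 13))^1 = 215 / 18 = 11.94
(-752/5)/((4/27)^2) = -34263/5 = -6852.60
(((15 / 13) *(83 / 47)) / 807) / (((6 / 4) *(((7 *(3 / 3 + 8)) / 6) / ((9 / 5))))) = 332 / 1150513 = 0.00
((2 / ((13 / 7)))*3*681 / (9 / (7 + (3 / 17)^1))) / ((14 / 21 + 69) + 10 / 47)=54667956 / 2177513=25.11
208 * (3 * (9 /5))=5616 /5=1123.20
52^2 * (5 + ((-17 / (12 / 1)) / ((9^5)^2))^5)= 108364844256775727778172667986354016287014141982557187207 / 8015151202424240220279043490114942033063176182159552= 13520.00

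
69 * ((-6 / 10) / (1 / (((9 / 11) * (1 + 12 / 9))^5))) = -1049.86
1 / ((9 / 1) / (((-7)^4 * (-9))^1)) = -2401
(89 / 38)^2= 7921 / 1444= 5.49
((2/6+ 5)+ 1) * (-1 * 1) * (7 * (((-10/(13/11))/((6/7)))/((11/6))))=9310/39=238.72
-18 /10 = -9 /5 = -1.80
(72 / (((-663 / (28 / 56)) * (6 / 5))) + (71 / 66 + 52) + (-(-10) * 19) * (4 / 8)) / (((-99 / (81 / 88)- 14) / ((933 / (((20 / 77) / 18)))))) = -380742089301 / 4835480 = -78739.25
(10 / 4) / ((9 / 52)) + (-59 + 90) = 409 / 9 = 45.44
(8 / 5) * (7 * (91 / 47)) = 5096 / 235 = 21.69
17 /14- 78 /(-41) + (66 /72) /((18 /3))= 67561 /20664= 3.27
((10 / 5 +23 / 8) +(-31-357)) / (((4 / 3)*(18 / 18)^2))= -9195 / 32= -287.34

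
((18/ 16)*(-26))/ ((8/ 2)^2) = -117/ 64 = -1.83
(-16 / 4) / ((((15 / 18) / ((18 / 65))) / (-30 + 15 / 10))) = 12312 / 325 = 37.88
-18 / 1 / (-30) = 3 / 5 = 0.60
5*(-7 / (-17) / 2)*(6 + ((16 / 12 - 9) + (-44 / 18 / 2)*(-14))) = 15.90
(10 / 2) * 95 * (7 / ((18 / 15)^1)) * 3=16625 / 2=8312.50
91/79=1.15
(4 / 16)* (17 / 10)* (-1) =-17 / 40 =-0.42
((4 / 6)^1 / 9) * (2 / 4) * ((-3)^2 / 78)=1 / 234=0.00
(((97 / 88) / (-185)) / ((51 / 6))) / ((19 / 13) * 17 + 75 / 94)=-59267 / 2168207030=-0.00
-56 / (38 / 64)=-1792 / 19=-94.32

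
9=9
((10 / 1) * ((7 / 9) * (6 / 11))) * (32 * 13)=58240 / 33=1764.85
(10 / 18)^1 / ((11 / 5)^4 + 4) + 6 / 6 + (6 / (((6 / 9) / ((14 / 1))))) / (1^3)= 19595288 / 154269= 127.02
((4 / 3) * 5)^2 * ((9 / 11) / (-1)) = -400 / 11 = -36.36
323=323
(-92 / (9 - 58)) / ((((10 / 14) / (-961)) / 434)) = -5481544 / 5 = -1096308.80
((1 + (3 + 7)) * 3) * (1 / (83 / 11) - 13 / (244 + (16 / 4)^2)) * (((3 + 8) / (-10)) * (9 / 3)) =-149193 / 16600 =-8.99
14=14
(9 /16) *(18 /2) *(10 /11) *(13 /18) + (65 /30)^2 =12701 /1584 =8.02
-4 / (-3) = 4 / 3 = 1.33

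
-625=-625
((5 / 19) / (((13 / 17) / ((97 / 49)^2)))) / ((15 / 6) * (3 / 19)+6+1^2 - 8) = -2.23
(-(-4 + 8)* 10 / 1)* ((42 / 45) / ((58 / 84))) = -1568 / 29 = -54.07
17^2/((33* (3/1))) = 289/99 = 2.92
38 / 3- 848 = -835.33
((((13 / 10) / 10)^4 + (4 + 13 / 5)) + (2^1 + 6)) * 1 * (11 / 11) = 1460028561 / 100000000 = 14.60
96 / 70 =48 / 35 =1.37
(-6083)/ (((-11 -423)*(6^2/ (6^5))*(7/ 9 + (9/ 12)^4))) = 216235008/ 78151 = 2766.89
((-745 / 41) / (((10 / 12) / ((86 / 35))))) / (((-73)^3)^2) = -76884 / 217164614724715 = -0.00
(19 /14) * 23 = 437 /14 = 31.21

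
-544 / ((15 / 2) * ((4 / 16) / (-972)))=1410048 / 5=282009.60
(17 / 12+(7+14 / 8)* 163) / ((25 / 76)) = 325508 / 75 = 4340.11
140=140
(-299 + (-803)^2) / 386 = 322255 / 193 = 1669.72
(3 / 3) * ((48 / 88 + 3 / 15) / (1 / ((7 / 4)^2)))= 2009 / 880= 2.28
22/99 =2/9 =0.22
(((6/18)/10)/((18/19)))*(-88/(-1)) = 418/135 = 3.10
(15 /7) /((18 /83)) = 415 /42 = 9.88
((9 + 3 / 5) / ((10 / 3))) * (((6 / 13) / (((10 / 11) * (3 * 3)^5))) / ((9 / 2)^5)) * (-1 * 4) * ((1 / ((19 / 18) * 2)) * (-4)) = 45056 / 443022503625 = 0.00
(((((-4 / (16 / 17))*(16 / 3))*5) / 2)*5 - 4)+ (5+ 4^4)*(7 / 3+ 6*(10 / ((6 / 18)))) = 141905 / 3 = 47301.67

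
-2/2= -1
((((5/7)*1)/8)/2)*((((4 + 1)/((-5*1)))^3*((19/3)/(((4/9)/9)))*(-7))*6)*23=176985/32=5530.78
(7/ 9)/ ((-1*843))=-7/ 7587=-0.00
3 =3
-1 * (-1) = 1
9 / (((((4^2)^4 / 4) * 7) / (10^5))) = 28125 / 3584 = 7.85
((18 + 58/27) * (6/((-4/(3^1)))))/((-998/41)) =5576/1497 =3.72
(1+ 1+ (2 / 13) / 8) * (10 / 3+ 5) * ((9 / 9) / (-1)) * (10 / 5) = -875 / 26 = -33.65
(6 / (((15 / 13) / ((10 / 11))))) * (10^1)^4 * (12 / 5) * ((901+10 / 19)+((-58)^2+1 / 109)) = 1002248832000 / 2071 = 483944390.15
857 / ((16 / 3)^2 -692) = -7713 / 5972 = -1.29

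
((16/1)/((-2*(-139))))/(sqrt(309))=8*sqrt(309)/42951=0.00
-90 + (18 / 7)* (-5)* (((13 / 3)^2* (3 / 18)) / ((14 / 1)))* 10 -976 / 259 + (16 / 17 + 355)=21583762 / 92463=233.43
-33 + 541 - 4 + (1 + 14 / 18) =4552 / 9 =505.78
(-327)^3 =-34965783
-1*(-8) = 8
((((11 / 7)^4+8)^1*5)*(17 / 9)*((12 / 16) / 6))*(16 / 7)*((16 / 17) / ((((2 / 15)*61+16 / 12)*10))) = 451320 / 1193297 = 0.38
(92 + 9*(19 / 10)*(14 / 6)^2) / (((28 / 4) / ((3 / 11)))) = 5553 / 770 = 7.21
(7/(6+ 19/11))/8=77/680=0.11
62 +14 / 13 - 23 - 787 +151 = -7747 / 13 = -595.92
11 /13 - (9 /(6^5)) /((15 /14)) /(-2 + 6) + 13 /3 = 5.18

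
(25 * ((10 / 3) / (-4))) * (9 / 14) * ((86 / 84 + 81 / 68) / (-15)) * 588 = 1162.87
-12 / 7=-1.71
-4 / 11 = -0.36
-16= -16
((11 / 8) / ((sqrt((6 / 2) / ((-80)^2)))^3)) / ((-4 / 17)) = -575810.67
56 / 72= 7 / 9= 0.78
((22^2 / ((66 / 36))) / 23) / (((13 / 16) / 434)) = 1833216 / 299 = 6131.16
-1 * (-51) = 51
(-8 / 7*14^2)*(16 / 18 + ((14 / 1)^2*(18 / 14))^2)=-128025856 / 9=-14225095.11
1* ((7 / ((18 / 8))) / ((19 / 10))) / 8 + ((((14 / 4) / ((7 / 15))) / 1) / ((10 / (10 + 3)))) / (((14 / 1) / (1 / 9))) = 2701 / 9576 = 0.28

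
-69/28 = -2.46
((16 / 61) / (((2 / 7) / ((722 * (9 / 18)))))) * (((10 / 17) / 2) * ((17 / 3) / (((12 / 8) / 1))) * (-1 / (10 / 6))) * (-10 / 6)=202160 / 549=368.23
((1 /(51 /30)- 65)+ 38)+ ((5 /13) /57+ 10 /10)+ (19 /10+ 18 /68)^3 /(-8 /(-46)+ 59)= -25.23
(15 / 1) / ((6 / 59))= 295 / 2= 147.50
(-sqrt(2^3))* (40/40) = -2* sqrt(2) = -2.83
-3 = -3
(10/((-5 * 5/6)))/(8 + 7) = -4/25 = -0.16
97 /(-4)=-97 /4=-24.25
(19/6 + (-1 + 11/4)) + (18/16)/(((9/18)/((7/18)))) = 139/24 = 5.79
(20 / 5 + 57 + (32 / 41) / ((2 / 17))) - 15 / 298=825739 / 12218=67.58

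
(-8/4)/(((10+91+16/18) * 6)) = -3/917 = -0.00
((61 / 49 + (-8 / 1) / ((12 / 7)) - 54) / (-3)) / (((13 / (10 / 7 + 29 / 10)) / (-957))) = -271960579 / 44590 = -6099.14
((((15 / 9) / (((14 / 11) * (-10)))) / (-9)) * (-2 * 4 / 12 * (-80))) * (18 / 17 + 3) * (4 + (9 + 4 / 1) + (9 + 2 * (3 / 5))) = 16192 / 189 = 85.67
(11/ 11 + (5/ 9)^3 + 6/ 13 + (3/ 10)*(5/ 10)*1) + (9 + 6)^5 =143932275451/ 189540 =759376.78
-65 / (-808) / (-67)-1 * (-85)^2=-391132665 / 54136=-7225.00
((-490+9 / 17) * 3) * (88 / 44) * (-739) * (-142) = -5239134588 / 17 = -308184387.53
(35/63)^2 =25/81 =0.31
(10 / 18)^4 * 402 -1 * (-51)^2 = -5604637 / 2187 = -2562.71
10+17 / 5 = 67 / 5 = 13.40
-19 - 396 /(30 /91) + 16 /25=-30489 /25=-1219.56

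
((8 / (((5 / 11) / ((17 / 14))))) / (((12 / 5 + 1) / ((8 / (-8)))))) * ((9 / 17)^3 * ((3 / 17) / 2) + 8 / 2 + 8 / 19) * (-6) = 1857646692 / 11108293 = 167.23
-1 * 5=-5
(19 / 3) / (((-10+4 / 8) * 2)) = -1 / 3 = -0.33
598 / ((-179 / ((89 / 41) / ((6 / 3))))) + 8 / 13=-3.01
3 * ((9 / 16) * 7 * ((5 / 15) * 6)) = 189 / 8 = 23.62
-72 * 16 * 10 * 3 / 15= -2304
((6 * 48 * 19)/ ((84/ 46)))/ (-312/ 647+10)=6785736/ 21553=314.84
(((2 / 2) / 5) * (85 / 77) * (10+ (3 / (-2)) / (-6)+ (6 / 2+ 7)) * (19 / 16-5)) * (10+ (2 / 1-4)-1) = -119.31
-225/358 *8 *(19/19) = -900/179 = -5.03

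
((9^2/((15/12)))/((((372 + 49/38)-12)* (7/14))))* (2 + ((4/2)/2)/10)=0.75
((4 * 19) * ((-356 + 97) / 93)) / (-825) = 19684 / 76725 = 0.26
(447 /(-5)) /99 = -149 /165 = -0.90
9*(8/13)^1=72/13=5.54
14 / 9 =1.56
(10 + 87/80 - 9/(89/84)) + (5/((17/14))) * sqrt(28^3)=18463/7120 + 3920 * sqrt(7)/17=612.67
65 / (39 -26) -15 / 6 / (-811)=5.00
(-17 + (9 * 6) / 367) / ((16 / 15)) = -15.80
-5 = -5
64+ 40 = 104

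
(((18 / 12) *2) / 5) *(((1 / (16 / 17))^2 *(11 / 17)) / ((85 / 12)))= 99 / 1600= 0.06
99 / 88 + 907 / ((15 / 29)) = 210559 / 120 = 1754.66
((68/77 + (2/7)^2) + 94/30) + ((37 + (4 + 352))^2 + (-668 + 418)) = 1246732048/8085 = 154203.10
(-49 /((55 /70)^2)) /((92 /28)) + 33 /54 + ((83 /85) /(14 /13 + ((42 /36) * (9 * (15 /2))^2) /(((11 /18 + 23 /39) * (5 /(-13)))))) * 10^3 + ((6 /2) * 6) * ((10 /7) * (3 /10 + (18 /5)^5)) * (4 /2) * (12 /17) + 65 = 1969259383496932946911 /89499558843213750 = 22003.01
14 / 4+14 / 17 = 147 / 34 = 4.32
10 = 10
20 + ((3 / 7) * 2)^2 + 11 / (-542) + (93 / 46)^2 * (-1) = 467190643 / 28098364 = 16.63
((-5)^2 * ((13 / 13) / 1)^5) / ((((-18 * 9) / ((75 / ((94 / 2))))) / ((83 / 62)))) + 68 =10648333 / 157356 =67.67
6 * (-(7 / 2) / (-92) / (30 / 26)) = 0.20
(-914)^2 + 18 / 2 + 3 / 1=835408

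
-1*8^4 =-4096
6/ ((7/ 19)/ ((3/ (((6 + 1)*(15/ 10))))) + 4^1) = 1.13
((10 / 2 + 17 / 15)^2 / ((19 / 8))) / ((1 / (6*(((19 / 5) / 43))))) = 135424 / 16125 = 8.40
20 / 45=4 / 9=0.44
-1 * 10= -10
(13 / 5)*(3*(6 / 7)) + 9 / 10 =531 / 70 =7.59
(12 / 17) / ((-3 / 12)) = -48 / 17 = -2.82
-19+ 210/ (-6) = -54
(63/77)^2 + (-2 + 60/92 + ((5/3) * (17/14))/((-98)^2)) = -761322229/1122573144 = -0.68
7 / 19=0.37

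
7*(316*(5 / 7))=1580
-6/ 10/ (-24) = 1/ 40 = 0.02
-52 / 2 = -26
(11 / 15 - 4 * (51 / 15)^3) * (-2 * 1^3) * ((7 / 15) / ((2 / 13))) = 5339971 / 5625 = 949.33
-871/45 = -19.36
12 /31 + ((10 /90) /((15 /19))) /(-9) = 13991 /37665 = 0.37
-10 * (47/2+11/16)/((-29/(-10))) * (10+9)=-183825/116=-1584.70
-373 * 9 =-3357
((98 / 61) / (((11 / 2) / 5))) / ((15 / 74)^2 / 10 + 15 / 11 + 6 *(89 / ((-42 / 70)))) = -306656 / 186582103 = -0.00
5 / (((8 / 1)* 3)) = 5 / 24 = 0.21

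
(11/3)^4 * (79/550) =105149/4050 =25.96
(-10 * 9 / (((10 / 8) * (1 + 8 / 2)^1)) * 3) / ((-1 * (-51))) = -72 / 85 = -0.85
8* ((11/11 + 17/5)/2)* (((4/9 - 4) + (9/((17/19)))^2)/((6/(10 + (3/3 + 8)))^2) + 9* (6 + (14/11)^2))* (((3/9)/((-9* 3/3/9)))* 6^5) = -759584942656/15895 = -47787665.47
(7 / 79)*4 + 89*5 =35183 / 79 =445.35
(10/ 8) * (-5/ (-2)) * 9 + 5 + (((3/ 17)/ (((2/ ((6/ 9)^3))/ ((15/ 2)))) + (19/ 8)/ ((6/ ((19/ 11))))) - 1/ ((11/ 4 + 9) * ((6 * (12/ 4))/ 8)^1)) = 33.97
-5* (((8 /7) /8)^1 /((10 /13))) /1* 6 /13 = -3 /7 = -0.43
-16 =-16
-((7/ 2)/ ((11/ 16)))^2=-3136/ 121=-25.92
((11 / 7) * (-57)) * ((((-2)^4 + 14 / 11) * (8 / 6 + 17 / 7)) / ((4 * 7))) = -207.86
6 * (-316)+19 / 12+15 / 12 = -11359 / 6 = -1893.17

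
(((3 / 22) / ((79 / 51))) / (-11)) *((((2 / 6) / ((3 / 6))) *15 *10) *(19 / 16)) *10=-363375 / 38236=-9.50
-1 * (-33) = 33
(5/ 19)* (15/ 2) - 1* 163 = -6119/ 38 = -161.03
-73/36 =-2.03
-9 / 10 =-0.90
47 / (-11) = -47 / 11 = -4.27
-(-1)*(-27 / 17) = -27 / 17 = -1.59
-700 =-700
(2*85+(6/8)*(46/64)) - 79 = 11717/128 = 91.54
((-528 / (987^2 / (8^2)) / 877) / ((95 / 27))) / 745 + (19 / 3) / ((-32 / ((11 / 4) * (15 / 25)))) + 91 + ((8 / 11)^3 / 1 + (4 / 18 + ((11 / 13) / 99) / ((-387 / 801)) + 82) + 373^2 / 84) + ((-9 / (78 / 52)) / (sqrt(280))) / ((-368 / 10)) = 3 * sqrt(70) / 2576 + 3511875196802233042167559 / 1919518733811171292800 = 1829.57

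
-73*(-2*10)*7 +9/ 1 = 10229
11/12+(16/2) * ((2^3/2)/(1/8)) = 3083/12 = 256.92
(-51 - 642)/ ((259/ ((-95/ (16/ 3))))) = 28215/ 592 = 47.66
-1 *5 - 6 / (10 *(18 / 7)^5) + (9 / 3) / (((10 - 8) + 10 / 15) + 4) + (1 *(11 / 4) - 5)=-21431911 / 3149280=-6.81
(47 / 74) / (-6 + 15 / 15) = -47 / 370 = -0.13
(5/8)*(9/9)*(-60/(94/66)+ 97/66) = -630605/24816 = -25.41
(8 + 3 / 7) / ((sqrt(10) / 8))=236* sqrt(10) / 35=21.32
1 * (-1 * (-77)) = 77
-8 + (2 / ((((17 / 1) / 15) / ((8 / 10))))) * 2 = -88 / 17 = -5.18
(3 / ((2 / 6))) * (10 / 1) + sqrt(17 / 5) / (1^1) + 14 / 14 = sqrt(85) / 5 + 91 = 92.84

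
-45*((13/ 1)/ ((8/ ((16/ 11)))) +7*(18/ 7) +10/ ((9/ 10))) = -15580/ 11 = -1416.36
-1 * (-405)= 405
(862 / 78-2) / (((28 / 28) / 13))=353 / 3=117.67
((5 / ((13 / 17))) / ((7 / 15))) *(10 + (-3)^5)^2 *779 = 592540571.70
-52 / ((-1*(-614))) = -0.08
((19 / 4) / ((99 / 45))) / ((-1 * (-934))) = 0.00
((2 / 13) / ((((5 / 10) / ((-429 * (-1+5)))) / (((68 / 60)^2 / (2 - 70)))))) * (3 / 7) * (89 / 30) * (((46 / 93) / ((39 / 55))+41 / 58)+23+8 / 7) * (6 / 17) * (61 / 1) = 4493255529554 / 644245875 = 6974.44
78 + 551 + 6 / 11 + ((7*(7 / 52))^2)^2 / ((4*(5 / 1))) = 1012722228811 / 1608555520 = 629.58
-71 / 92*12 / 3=-3.09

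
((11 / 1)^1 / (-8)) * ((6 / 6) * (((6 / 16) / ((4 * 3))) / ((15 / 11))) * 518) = -31339 / 1920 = -16.32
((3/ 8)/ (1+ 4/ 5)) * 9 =15/ 8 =1.88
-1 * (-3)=3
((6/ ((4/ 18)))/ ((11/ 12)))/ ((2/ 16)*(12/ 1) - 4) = -11.78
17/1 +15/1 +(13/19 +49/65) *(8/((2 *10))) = 201152/6175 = 32.58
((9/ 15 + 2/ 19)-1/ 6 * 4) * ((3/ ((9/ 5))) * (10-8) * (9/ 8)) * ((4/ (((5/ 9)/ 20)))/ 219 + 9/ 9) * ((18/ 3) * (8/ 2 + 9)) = 51909/ 2774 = 18.71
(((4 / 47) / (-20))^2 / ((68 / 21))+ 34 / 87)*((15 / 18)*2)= 127682027 / 196026660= 0.65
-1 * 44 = -44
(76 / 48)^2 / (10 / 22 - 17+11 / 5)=-19855 / 113616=-0.17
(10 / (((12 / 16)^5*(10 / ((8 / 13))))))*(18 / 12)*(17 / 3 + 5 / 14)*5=2590720 / 22113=117.16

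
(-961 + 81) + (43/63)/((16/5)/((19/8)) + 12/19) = -10418635/11844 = -879.66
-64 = -64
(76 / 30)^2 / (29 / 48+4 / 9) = 23104 / 3775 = 6.12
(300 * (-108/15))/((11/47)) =-101520/11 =-9229.09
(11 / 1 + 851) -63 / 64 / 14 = 110327 / 128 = 861.93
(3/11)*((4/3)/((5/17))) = 68/55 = 1.24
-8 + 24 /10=-28 /5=-5.60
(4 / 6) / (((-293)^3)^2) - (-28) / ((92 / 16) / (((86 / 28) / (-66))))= -108826376488987922 / 480228021832222191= -0.23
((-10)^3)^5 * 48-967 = -48000000000000967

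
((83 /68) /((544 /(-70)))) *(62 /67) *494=-71.80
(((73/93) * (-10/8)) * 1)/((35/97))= -7081/2604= -2.72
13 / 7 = 1.86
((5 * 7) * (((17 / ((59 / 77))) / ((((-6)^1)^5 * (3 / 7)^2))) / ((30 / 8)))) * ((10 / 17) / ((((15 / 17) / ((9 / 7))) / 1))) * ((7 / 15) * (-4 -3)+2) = 1218679 / 7741980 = 0.16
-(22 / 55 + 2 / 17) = -44 / 85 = -0.52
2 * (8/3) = 16/3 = 5.33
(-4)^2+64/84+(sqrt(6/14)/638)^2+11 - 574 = -546.24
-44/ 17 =-2.59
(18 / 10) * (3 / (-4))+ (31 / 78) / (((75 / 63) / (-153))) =-68157 / 1300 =-52.43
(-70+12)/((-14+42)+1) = -2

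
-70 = -70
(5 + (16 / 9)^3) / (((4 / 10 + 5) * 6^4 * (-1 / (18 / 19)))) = -38705 / 26926344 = -0.00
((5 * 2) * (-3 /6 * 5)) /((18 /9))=-25 /2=-12.50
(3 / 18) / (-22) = -1 / 132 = -0.01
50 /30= 5 /3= 1.67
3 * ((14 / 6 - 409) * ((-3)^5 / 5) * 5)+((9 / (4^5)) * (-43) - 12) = 296447.62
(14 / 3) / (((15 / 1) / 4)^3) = 896 / 10125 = 0.09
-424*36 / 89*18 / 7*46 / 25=-12638592 / 15575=-811.47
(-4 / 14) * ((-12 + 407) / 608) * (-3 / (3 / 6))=1185 / 1064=1.11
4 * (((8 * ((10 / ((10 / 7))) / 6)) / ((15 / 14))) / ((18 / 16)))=12544 / 405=30.97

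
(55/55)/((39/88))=88/39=2.26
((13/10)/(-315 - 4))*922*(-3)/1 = 17979/1595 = 11.27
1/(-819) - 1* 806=-660115/819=-806.00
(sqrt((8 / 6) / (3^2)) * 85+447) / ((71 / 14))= 2380 * sqrt(3) / 639+6258 / 71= 94.59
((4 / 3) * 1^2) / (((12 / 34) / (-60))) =-680 / 3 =-226.67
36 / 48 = 3 / 4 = 0.75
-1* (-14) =14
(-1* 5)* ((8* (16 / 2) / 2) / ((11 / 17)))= -2720 / 11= -247.27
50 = 50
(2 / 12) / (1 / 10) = 5 / 3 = 1.67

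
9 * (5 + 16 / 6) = 69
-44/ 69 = -0.64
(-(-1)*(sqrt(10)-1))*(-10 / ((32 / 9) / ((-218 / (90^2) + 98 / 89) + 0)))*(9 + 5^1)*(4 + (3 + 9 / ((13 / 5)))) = 46076681 / 104130-46076681*sqrt(10) / 104130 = -956.79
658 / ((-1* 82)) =-329 / 41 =-8.02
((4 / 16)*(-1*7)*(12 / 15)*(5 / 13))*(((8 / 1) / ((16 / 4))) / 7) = -0.15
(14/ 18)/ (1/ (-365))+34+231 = -170/ 9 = -18.89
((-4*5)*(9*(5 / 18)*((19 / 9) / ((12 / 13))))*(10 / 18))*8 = -123500 / 243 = -508.23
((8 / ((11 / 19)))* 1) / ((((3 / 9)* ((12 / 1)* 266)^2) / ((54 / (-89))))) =-9 / 3645796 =-0.00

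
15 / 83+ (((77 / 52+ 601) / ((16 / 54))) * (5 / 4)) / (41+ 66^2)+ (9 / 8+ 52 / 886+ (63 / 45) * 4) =10145541391731 / 1345121797760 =7.54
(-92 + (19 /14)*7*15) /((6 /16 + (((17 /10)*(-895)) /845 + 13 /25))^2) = 61.58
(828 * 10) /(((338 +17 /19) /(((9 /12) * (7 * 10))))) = 8259300 /6439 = 1282.70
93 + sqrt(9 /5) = 3 * sqrt(5) /5 + 93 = 94.34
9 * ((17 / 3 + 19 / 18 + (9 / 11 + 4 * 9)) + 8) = 10205 / 22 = 463.86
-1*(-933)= 933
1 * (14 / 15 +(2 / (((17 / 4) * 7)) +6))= 12496 / 1785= 7.00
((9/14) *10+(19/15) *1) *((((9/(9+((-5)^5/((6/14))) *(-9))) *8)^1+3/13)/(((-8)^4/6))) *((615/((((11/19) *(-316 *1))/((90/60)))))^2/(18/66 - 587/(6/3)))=-818483210025165/3611460489607979008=-0.00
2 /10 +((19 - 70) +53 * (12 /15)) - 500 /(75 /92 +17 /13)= -3096638 /12695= -243.93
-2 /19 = -0.11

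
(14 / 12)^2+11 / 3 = 181 / 36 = 5.03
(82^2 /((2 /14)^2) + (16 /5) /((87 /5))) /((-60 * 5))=-7166107 /6525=-1098.25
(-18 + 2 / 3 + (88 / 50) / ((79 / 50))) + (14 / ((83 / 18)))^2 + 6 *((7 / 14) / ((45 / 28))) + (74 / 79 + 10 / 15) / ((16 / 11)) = -131668463 / 32653860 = -4.03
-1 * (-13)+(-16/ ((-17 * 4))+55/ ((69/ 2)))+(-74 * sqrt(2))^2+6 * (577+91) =17565475/ 1173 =14974.83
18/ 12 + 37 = 77/ 2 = 38.50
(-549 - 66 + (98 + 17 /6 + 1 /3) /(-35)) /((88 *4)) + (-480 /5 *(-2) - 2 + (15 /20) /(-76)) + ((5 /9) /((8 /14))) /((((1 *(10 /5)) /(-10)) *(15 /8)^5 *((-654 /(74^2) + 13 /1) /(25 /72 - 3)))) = 1529655428023876583 /8124452865144000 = 188.28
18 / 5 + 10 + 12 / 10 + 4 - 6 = 64 / 5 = 12.80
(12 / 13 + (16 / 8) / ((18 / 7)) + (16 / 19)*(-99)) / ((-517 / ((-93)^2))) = 174466667 / 127699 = 1366.23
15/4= 3.75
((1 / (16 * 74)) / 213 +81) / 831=20427553 / 209571552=0.10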